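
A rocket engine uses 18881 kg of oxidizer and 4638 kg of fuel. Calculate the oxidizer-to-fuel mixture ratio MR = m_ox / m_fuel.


MR = 18881 / 4638 = 4.07

4.07


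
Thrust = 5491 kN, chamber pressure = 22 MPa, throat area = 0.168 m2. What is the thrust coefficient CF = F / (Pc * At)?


CF = 5491000 / (22e6 * 0.168) = 1.49

1.49


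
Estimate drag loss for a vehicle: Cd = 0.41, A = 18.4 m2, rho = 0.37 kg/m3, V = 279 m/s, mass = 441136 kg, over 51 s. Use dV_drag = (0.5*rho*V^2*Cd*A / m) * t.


D = 0.5 * 0.37 * 279^2 * 0.41 * 18.4 = 108638.01 N
a = 108638.01 / 441136 = 0.2463 m/s2
dV = 0.2463 * 51 = 12.6 m/s

12.6 m/s


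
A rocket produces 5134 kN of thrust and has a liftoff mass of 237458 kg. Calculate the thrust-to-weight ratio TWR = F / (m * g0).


TWR = 5134000 / (237458 * 9.81) = 2.2

2.2


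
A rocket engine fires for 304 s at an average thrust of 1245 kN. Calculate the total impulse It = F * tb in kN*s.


It = 1245 * 304 = 378480 kN*s

378480 kN*s


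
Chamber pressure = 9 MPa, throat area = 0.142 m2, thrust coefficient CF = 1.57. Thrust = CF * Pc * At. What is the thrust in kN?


F = 1.57 * 9e6 * 0.142 = 2.0065e+06 N = 2006.5 kN

2006.5 kN


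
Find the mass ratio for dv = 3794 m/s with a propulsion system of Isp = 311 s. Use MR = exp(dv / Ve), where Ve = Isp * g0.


Ve = 311 * 9.81 = 3050.91 m/s
MR = exp(3794 / 3050.91) = 3.468

3.468


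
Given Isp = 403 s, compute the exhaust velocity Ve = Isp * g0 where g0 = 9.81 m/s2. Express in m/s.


Ve = Isp * g0 = 403 * 9.81 = 3953.4 m/s

3953.4 m/s


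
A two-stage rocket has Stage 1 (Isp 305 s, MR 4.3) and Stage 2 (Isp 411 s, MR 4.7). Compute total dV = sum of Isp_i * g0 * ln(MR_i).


dV1 = 305 * 9.81 * ln(4.3) = 4364.2 m/s
dV2 = 411 * 9.81 * ln(4.7) = 6239.6 m/s
Total dV = 4364.2 + 6239.6 = 10603.8 m/s ~ 10604 m/s

10604 m/s


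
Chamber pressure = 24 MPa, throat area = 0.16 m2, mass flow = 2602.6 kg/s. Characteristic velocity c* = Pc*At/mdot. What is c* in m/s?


c* = 24e6 * 0.16 / 2602.6 = 1475 m/s

1475 m/s


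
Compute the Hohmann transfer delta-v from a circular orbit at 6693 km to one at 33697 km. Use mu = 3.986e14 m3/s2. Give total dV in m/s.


V1 = sqrt(mu/r1) = 7717.17 m/s
dV1 = V1*(sqrt(2*r2/(r1+r2)) - 1) = 2251.38 m/s
V2 = sqrt(mu/r2) = 3439.32 m/s
dV2 = V2*(1 - sqrt(2*r1/(r1+r2))) = 1459.34 m/s
Total dV = 3711 m/s

3711 m/s


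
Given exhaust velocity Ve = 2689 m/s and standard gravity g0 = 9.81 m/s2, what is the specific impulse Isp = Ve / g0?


Isp = Ve / g0 = 2689 / 9.81 = 274.1 s

274.1 s


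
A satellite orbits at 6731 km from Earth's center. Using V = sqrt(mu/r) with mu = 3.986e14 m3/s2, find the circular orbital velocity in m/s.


V = sqrt(3.986e14 / 6731000) = 7695 m/s

7695 m/s


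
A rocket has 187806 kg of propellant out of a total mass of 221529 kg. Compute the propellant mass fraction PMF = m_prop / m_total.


PMF = 187806 / 221529 = 0.848

0.848


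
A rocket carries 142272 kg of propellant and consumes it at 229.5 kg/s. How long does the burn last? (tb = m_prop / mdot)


tb = 142272 / 229.5 = 619.9 s

619.9 s


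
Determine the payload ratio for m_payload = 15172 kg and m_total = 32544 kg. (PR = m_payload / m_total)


PR = 15172 / 32544 = 0.4662

0.4662


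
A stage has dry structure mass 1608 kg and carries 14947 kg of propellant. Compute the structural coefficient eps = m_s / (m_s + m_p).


eps = 1608 / (1608 + 14947) = 0.0971

0.0971


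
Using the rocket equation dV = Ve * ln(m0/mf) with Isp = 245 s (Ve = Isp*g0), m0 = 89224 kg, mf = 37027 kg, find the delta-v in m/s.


Ve = 245 * 9.81 = 2403.45 m/s
dV = 2403.45 * ln(89224/37027) = 2114 m/s

2114 m/s


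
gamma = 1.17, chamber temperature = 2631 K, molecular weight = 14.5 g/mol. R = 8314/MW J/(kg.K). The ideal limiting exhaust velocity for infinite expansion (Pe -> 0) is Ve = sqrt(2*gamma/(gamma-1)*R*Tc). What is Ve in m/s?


R = 8314 / 14.5 = 573.38 J/(kg.K)
Ve = sqrt(2 * 1.17 / (1.17 - 1) * 573.38 * 2631) = 4557 m/s

4557 m/s


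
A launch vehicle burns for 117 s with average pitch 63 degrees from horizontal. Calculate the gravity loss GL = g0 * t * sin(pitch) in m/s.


GL = 9.81 * 117 * sin(63 deg) = 1023 m/s

1023 m/s


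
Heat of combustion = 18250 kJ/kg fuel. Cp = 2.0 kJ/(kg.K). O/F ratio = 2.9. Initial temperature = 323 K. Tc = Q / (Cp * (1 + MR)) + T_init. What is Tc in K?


Tc = 18250 / (2.0 * (1 + 2.9)) + 323 = 2663 K

2663 K


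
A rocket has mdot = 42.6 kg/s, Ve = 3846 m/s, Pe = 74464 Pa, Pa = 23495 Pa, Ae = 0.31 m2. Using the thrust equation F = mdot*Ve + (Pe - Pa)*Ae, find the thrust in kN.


F = 42.6 * 3846 + (74464 - 23495) * 0.31 = 179640.0 N = 179.6 kN

179.6 kN


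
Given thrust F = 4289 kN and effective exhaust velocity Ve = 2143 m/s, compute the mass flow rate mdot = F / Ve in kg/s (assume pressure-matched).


mdot = F / Ve = 4289000 / 2143 = 2001.4 kg/s

2001.4 kg/s


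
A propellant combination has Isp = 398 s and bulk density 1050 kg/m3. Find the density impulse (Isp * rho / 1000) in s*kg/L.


rho*Isp = 398 * 1050 / 1000 = 418 s*kg/L

418 s*kg/L


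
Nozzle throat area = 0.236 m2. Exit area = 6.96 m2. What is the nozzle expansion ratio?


AR = 6.96 / 0.236 = 29.5

29.5


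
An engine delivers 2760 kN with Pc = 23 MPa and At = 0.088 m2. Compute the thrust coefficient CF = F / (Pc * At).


CF = 2760000 / (23e6 * 0.088) = 1.36

1.36


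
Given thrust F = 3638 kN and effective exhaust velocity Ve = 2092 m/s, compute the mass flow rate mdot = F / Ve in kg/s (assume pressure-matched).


mdot = F / Ve = 3638000 / 2092 = 1739.0 kg/s

1739.0 kg/s


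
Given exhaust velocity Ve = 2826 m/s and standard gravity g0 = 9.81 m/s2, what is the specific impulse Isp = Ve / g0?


Isp = Ve / g0 = 2826 / 9.81 = 288.1 s

288.1 s


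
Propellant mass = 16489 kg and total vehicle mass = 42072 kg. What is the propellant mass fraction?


PMF = 16489 / 42072 = 0.392

0.392


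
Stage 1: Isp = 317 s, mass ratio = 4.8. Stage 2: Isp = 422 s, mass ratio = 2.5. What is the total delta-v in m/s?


dV1 = 317 * 9.81 * ln(4.8) = 4878.0 m/s
dV2 = 422 * 9.81 * ln(2.5) = 3793.3 m/s
Total dV = 4878.0 + 3793.3 = 8671.3 m/s ~ 8671 m/s

8671 m/s


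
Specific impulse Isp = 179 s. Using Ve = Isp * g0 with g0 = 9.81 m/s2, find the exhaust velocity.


Ve = Isp * g0 = 179 * 9.81 = 1756.0 m/s

1756.0 m/s


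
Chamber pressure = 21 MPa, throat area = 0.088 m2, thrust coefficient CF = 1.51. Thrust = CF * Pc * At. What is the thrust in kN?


F = 1.51 * 21e6 * 0.088 = 2.7905e+06 N = 2790.5 kN

2790.5 kN


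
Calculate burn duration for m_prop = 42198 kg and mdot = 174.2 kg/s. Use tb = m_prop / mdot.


tb = 42198 / 174.2 = 242.2 s

242.2 s


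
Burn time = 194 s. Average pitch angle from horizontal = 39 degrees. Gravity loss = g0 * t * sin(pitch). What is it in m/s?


GL = 9.81 * 194 * sin(39 deg) = 1198 m/s

1198 m/s


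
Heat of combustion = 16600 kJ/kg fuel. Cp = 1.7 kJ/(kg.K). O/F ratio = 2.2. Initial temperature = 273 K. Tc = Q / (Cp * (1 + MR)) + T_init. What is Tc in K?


Tc = 16600 / (1.7 * (1 + 2.2)) + 273 = 3324 K

3324 K


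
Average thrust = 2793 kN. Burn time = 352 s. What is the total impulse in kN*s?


It = 2793 * 352 = 983136 kN*s

983136 kN*s


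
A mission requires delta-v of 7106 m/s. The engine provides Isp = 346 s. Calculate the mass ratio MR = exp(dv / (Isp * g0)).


Ve = 346 * 9.81 = 3394.26 m/s
MR = exp(7106 / 3394.26) = 8.114

8.114


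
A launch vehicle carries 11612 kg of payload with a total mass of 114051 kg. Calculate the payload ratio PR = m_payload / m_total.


PR = 11612 / 114051 = 0.1018

0.1018


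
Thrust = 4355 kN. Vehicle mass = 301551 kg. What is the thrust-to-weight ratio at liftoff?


TWR = 4355000 / (301551 * 9.81) = 1.47

1.47


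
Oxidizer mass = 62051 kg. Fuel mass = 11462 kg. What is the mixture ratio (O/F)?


MR = 62051 / 11462 = 5.41

5.41


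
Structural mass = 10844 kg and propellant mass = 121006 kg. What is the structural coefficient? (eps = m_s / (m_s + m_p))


eps = 10844 / (10844 + 121006) = 0.0822

0.0822


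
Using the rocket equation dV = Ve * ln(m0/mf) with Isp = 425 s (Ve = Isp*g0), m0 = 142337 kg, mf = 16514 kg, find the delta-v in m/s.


Ve = 425 * 9.81 = 4169.25 m/s
dV = 4169.25 * ln(142337/16514) = 8981 m/s

8981 m/s


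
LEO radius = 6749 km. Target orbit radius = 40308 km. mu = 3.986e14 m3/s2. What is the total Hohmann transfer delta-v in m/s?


V1 = sqrt(mu/r1) = 7685.09 m/s
dV1 = V1*(sqrt(2*r2/(r1+r2)) - 1) = 2373.74 m/s
V2 = sqrt(mu/r2) = 3144.66 m/s
dV2 = V2*(1 - sqrt(2*r1/(r1+r2))) = 1460.45 m/s
Total dV = 3834 m/s

3834 m/s


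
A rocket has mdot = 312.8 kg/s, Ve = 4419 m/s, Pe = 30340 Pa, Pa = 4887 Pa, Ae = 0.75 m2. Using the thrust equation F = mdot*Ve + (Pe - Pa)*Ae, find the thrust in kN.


F = 312.8 * 4419 + (30340 - 4887) * 0.75 = 1.4014e+06 N = 1401.4 kN

1401.4 kN


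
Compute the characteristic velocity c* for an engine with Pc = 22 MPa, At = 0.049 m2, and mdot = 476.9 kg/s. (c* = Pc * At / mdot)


c* = 22e6 * 0.049 / 476.9 = 2260 m/s

2260 m/s


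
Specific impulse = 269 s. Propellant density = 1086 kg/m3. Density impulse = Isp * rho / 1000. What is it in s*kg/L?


rho*Isp = 269 * 1086 / 1000 = 292 s*kg/L

292 s*kg/L


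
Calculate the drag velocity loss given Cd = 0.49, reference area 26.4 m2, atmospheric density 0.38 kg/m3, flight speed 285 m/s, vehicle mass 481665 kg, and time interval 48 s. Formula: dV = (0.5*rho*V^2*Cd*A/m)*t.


D = 0.5 * 0.38 * 285^2 * 0.49 * 26.4 = 199638.05 N
a = 199638.05 / 481665 = 0.4145 m/s2
dV = 0.4145 * 48 = 19.9 m/s

19.9 m/s


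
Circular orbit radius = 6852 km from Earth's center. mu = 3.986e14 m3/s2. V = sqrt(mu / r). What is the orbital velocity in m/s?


V = sqrt(3.986e14 / 6852000) = 7627 m/s

7627 m/s


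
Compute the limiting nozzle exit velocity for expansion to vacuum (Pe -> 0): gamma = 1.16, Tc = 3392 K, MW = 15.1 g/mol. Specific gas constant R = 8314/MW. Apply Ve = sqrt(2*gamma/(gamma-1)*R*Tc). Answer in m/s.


R = 8314 / 15.1 = 550.6 J/(kg.K)
Ve = sqrt(2 * 1.16 / (1.16 - 1) * 550.6 * 3392) = 5204 m/s

5204 m/s


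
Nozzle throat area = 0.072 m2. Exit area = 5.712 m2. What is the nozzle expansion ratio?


AR = 5.712 / 0.072 = 79.3

79.3


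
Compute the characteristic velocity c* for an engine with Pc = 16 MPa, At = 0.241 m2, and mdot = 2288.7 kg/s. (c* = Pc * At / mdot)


c* = 16e6 * 0.241 / 2288.7 = 1685 m/s

1685 m/s


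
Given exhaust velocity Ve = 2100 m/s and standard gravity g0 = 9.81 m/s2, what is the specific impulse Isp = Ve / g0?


Isp = Ve / g0 = 2100 / 9.81 = 214.1 s

214.1 s


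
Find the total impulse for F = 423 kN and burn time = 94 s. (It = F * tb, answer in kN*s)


It = 423 * 94 = 39762 kN*s

39762 kN*s


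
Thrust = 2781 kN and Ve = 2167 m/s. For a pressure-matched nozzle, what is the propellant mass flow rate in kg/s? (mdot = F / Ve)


mdot = F / Ve = 2781000 / 2167 = 1283.3 kg/s

1283.3 kg/s


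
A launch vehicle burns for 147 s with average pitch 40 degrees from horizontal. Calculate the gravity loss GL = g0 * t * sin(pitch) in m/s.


GL = 9.81 * 147 * sin(40 deg) = 927 m/s

927 m/s


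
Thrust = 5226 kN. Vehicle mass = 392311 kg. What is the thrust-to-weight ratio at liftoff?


TWR = 5226000 / (392311 * 9.81) = 1.36

1.36


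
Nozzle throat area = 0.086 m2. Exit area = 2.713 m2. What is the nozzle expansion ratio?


AR = 2.713 / 0.086 = 31.5

31.5


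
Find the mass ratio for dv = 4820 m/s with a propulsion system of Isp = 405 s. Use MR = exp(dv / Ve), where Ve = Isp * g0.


Ve = 405 * 9.81 = 3973.05 m/s
MR = exp(4820 / 3973.05) = 3.364

3.364


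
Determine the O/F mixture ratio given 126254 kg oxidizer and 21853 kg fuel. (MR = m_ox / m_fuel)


MR = 126254 / 21853 = 5.78

5.78


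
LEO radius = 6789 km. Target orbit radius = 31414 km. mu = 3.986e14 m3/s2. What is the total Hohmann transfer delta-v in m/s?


V1 = sqrt(mu/r1) = 7662.42 m/s
dV1 = V1*(sqrt(2*r2/(r1+r2)) - 1) = 2163.97 m/s
V2 = sqrt(mu/r2) = 3562.11 m/s
dV2 = V2*(1 - sqrt(2*r1/(r1+r2))) = 1438.49 m/s
Total dV = 3602 m/s

3602 m/s


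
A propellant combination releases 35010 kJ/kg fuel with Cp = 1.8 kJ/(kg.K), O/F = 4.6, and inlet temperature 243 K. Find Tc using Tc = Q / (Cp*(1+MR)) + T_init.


Tc = 35010 / (1.8 * (1 + 4.6)) + 243 = 3716 K

3716 K


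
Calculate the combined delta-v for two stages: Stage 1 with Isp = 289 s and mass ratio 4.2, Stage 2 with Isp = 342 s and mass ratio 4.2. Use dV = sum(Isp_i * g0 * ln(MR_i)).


dV1 = 289 * 9.81 * ln(4.2) = 4068.6 m/s
dV2 = 342 * 9.81 * ln(4.2) = 4814.7 m/s
Total dV = 4068.6 + 4814.7 = 8883.3 m/s ~ 8883 m/s

8883 m/s


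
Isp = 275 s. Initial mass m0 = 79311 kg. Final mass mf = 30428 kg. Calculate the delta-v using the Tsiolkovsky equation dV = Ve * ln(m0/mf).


Ve = 275 * 9.81 = 2697.75 m/s
dV = 2697.75 * ln(79311/30428) = 2584 m/s

2584 m/s


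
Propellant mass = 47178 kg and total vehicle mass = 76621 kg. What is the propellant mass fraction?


PMF = 47178 / 76621 = 0.616

0.616


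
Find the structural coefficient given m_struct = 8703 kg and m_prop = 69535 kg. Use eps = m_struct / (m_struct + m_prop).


eps = 8703 / (8703 + 69535) = 0.1112

0.1112


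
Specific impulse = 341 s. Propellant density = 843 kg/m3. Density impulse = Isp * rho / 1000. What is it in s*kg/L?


rho*Isp = 341 * 843 / 1000 = 287 s*kg/L

287 s*kg/L


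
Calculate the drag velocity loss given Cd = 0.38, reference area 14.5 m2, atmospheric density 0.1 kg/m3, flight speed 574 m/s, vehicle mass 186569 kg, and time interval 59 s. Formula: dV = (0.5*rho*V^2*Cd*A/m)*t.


D = 0.5 * 0.1 * 574^2 * 0.38 * 14.5 = 90770.64 N
a = 90770.64 / 186569 = 0.4865 m/s2
dV = 0.4865 * 59 = 28.7 m/s

28.7 m/s


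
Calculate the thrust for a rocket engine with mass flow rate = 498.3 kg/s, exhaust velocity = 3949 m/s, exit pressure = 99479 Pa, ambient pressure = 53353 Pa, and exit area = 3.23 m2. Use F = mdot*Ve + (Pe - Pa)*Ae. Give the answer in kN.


F = 498.3 * 3949 + (99479 - 53353) * 3.23 = 2.1168e+06 N = 2116.8 kN

2116.8 kN


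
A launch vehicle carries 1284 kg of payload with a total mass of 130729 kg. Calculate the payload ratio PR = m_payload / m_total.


PR = 1284 / 130729 = 0.0098

0.0098


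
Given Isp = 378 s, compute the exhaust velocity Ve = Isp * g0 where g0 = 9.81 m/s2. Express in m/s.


Ve = Isp * g0 = 378 * 9.81 = 3708.2 m/s

3708.2 m/s


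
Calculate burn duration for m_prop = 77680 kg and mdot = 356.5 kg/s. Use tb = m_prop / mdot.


tb = 77680 / 356.5 = 217.9 s

217.9 s


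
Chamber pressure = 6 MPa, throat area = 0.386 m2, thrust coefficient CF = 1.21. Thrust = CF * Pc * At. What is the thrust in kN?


F = 1.21 * 6e6 * 0.386 = 2.8024e+06 N = 2802.4 kN

2802.4 kN


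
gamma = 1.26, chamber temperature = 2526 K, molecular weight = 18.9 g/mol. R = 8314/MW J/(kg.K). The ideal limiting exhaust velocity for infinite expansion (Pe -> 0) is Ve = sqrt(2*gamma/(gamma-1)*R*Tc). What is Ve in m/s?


R = 8314 / 18.9 = 439.89 J/(kg.K)
Ve = sqrt(2 * 1.26 / (1.26 - 1) * 439.89 * 2526) = 3282 m/s

3282 m/s


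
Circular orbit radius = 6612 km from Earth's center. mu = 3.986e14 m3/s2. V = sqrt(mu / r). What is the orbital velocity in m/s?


V = sqrt(3.986e14 / 6612000) = 7764 m/s

7764 m/s


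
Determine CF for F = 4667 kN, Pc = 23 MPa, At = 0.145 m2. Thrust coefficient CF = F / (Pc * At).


CF = 4667000 / (23e6 * 0.145) = 1.4

1.4


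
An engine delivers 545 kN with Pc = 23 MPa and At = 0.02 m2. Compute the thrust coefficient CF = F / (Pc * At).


CF = 545000 / (23e6 * 0.02) = 1.18

1.18


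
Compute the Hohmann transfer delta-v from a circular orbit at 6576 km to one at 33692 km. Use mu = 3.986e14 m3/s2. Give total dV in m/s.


V1 = sqrt(mu/r1) = 7785.52 m/s
dV1 = V1*(sqrt(2*r2/(r1+r2)) - 1) = 2285.79 m/s
V2 = sqrt(mu/r2) = 3439.58 m/s
dV2 = V2*(1 - sqrt(2*r1/(r1+r2))) = 1473.86 m/s
Total dV = 3760 m/s

3760 m/s


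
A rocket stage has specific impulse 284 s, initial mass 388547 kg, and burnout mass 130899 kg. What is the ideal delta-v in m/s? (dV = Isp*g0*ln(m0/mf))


Ve = 284 * 9.81 = 2786.04 m/s
dV = 2786.04 * ln(388547/130899) = 3031 m/s

3031 m/s


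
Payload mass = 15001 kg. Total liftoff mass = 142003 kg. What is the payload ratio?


PR = 15001 / 142003 = 0.1056

0.1056


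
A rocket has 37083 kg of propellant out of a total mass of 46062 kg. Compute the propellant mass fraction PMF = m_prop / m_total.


PMF = 37083 / 46062 = 0.805

0.805


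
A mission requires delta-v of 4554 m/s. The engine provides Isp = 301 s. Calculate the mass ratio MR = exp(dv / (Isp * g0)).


Ve = 301 * 9.81 = 2952.81 m/s
MR = exp(4554 / 2952.81) = 4.675

4.675


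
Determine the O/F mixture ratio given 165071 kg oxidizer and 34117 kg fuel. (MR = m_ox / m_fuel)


MR = 165071 / 34117 = 4.84

4.84


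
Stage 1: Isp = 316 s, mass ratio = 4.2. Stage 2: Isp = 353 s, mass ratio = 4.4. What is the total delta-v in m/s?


dV1 = 316 * 9.81 * ln(4.2) = 4448.7 m/s
dV2 = 353 * 9.81 * ln(4.4) = 5130.7 m/s
Total dV = 4448.7 + 5130.7 = 9579.4 m/s ~ 9579 m/s

9579 m/s


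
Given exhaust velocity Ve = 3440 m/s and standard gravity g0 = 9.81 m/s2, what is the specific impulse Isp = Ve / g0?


Isp = Ve / g0 = 3440 / 9.81 = 350.7 s

350.7 s


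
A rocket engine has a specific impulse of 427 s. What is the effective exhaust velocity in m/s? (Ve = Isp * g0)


Ve = Isp * g0 = 427 * 9.81 = 4188.9 m/s

4188.9 m/s


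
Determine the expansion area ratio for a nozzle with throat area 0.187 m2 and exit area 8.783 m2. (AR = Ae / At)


AR = 8.783 / 0.187 = 47.0

47.0


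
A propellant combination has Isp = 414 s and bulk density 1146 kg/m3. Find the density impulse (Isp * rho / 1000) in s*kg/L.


rho*Isp = 414 * 1146 / 1000 = 474 s*kg/L

474 s*kg/L


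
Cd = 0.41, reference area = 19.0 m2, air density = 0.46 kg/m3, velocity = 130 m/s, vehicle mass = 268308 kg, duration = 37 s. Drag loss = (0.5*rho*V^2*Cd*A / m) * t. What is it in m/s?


D = 0.5 * 0.46 * 130^2 * 0.41 * 19.0 = 30279.73 N
a = 30279.73 / 268308 = 0.1129 m/s2
dV = 0.1129 * 37 = 4.2 m/s

4.2 m/s


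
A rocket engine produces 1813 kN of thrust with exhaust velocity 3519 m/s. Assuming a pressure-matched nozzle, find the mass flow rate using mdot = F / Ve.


mdot = F / Ve = 1813000 / 3519 = 515.2 kg/s

515.2 kg/s


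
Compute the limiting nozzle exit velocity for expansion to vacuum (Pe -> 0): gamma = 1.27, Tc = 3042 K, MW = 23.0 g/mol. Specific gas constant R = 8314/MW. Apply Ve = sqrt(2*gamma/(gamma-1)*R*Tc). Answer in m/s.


R = 8314 / 23.0 = 361.48 J/(kg.K)
Ve = sqrt(2 * 1.27 / (1.27 - 1) * 361.48 * 3042) = 3216 m/s

3216 m/s


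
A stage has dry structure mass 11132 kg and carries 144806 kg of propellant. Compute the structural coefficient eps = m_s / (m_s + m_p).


eps = 11132 / (11132 + 144806) = 0.0714

0.0714


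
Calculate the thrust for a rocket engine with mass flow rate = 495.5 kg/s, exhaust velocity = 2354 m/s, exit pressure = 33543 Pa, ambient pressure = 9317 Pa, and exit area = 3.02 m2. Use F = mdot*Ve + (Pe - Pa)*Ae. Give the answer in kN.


F = 495.5 * 2354 + (33543 - 9317) * 3.02 = 1.2396e+06 N = 1239.6 kN

1239.6 kN


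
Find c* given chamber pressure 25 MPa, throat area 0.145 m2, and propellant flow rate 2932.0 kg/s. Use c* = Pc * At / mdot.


c* = 25e6 * 0.145 / 2932.0 = 1236 m/s

1236 m/s


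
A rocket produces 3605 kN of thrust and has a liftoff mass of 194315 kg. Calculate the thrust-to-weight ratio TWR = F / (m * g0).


TWR = 3605000 / (194315 * 9.81) = 1.89

1.89


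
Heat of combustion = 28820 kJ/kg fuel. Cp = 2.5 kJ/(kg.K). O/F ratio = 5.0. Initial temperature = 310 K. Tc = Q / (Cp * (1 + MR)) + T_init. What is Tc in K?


Tc = 28820 / (2.5 * (1 + 5.0)) + 310 = 2231 K

2231 K


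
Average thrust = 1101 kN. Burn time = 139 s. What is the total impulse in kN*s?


It = 1101 * 139 = 153039 kN*s

153039 kN*s


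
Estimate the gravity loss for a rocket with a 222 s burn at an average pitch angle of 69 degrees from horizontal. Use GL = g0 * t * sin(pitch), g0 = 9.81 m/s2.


GL = 9.81 * 222 * sin(69 deg) = 2033 m/s

2033 m/s


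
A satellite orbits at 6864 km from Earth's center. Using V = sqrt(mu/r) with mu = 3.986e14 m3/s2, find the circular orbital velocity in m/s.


V = sqrt(3.986e14 / 6864000) = 7620 m/s

7620 m/s


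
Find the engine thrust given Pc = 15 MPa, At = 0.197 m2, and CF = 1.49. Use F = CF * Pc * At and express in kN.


F = 1.49 * 15e6 * 0.197 = 4.4030e+06 N = 4402.9 kN

4402.9 kN


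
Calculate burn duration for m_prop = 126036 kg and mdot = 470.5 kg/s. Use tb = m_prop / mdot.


tb = 126036 / 470.5 = 267.9 s

267.9 s


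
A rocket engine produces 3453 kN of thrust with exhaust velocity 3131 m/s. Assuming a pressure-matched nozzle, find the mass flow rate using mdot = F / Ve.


mdot = F / Ve = 3453000 / 3131 = 1102.8 kg/s

1102.8 kg/s


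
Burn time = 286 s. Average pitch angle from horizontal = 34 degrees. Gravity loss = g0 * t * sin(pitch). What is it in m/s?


GL = 9.81 * 286 * sin(34 deg) = 1569 m/s

1569 m/s


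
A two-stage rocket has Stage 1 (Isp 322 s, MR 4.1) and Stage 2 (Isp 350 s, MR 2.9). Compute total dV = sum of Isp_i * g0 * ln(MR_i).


dV1 = 322 * 9.81 * ln(4.1) = 4457.1 m/s
dV2 = 350 * 9.81 * ln(2.9) = 3655.7 m/s
Total dV = 4457.1 + 3655.7 = 8112.8 m/s ~ 8113 m/s

8113 m/s


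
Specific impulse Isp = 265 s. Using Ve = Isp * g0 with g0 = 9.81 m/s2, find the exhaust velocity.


Ve = Isp * g0 = 265 * 9.81 = 2599.7 m/s

2599.7 m/s


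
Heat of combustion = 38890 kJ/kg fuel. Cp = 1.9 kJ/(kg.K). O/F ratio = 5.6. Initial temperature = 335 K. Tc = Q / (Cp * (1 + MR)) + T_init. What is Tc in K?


Tc = 38890 / (1.9 * (1 + 5.6)) + 335 = 3436 K

3436 K


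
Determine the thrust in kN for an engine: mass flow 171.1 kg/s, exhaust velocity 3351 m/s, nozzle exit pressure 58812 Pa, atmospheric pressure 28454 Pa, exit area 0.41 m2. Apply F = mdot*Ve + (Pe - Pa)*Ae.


F = 171.1 * 3351 + (58812 - 28454) * 0.41 = 585803.0 N = 585.8 kN

585.8 kN


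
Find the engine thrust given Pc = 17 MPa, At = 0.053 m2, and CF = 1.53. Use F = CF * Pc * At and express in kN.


F = 1.53 * 17e6 * 0.053 = 1.3785e+06 N = 1378.5 kN

1378.5 kN


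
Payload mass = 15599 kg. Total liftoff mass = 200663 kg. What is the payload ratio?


PR = 15599 / 200663 = 0.0777

0.0777


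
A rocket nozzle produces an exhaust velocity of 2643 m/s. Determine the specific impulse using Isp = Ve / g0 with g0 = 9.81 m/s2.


Isp = Ve / g0 = 2643 / 9.81 = 269.4 s

269.4 s


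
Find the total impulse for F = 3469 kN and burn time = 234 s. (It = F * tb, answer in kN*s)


It = 3469 * 234 = 811746 kN*s

811746 kN*s


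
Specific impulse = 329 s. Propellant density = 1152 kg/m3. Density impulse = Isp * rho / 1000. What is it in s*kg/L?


rho*Isp = 329 * 1152 / 1000 = 379 s*kg/L

379 s*kg/L


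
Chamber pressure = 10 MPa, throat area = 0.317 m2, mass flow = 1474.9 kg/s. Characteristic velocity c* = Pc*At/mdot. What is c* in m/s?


c* = 10e6 * 0.317 / 1474.9 = 2149 m/s

2149 m/s


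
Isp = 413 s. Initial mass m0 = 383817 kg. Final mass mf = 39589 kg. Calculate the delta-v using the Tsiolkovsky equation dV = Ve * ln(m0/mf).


Ve = 413 * 9.81 = 4051.53 m/s
dV = 4051.53 * ln(383817/39589) = 9204 m/s

9204 m/s


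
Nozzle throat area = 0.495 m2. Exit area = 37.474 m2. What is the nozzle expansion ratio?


AR = 37.474 / 0.495 = 75.7

75.7


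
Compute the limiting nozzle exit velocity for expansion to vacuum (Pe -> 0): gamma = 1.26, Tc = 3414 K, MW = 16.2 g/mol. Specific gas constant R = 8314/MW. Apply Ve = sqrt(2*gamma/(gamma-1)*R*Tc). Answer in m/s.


R = 8314 / 16.2 = 513.21 J/(kg.K)
Ve = sqrt(2 * 1.26 / (1.26 - 1) * 513.21 * 3414) = 4121 m/s

4121 m/s


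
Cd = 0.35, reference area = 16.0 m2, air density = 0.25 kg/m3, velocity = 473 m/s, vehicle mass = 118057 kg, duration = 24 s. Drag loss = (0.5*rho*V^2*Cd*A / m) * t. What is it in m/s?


D = 0.5 * 0.25 * 473^2 * 0.35 * 16.0 = 156610.3 N
a = 156610.3 / 118057 = 1.3266 m/s2
dV = 1.3266 * 24 = 31.8 m/s

31.8 m/s


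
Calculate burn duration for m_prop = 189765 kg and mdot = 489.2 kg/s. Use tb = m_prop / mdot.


tb = 189765 / 489.2 = 387.9 s

387.9 s


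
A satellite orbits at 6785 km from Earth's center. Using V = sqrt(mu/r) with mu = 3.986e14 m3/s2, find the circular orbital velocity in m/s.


V = sqrt(3.986e14 / 6785000) = 7665 m/s

7665 m/s


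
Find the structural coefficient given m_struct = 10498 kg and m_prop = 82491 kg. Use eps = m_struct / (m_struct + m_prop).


eps = 10498 / (10498 + 82491) = 0.1129

0.1129


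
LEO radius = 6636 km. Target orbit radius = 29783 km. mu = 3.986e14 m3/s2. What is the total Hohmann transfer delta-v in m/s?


V1 = sqrt(mu/r1) = 7750.25 m/s
dV1 = V1*(sqrt(2*r2/(r1+r2)) - 1) = 2161.51 m/s
V2 = sqrt(mu/r2) = 3658.34 m/s
dV2 = V2*(1 - sqrt(2*r1/(r1+r2))) = 1449.89 m/s
Total dV = 3611 m/s

3611 m/s


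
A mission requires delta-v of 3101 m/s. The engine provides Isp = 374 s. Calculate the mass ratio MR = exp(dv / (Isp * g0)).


Ve = 374 * 9.81 = 3668.94 m/s
MR = exp(3101 / 3668.94) = 2.328

2.328


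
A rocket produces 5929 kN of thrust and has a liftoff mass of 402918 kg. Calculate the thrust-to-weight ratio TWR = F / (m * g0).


TWR = 5929000 / (402918 * 9.81) = 1.5

1.5


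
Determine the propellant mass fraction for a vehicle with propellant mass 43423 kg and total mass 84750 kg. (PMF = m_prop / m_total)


PMF = 43423 / 84750 = 0.512

0.512


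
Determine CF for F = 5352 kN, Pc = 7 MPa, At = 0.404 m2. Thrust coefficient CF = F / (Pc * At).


CF = 5352000 / (7e6 * 0.404) = 1.89

1.89


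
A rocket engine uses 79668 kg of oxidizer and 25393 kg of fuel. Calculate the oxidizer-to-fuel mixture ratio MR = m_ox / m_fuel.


MR = 79668 / 25393 = 3.14

3.14


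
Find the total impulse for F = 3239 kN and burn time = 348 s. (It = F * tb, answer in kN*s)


It = 3239 * 348 = 1127172 kN*s

1127172 kN*s


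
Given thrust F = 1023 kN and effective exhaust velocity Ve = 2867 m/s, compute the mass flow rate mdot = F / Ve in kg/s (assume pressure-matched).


mdot = F / Ve = 1023000 / 2867 = 356.8 kg/s

356.8 kg/s


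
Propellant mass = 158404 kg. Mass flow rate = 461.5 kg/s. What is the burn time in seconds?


tb = 158404 / 461.5 = 343.2 s

343.2 s


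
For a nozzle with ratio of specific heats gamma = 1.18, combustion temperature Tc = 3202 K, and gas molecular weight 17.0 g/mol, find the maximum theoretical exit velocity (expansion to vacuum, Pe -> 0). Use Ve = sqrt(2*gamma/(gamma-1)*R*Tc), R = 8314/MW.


R = 8314 / 17.0 = 489.06 J/(kg.K)
Ve = sqrt(2 * 1.18 / (1.18 - 1) * 489.06 * 3202) = 4531 m/s

4531 m/s


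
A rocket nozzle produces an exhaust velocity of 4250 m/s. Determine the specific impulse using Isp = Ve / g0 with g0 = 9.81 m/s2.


Isp = Ve / g0 = 4250 / 9.81 = 433.2 s

433.2 s


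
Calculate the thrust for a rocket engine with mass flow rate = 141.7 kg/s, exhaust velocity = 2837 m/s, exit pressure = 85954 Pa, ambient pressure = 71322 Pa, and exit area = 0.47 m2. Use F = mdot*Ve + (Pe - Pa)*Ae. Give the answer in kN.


F = 141.7 * 2837 + (85954 - 71322) * 0.47 = 408880.0 N = 408.9 kN

408.9 kN


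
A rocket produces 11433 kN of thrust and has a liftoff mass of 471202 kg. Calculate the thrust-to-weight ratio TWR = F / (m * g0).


TWR = 11433000 / (471202 * 9.81) = 2.47

2.47


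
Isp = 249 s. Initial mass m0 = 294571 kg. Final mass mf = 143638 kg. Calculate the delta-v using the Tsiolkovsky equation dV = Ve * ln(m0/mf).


Ve = 249 * 9.81 = 2442.69 m/s
dV = 2442.69 * ln(294571/143638) = 1754 m/s

1754 m/s


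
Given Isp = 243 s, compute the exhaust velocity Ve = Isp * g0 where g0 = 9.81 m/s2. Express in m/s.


Ve = Isp * g0 = 243 * 9.81 = 2383.8 m/s

2383.8 m/s


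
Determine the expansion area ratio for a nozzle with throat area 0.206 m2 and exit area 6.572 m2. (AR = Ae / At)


AR = 6.572 / 0.206 = 31.9

31.9


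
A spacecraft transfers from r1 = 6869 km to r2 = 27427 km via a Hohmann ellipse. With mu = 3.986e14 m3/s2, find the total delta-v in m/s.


V1 = sqrt(mu/r1) = 7617.67 m/s
dV1 = V1*(sqrt(2*r2/(r1+r2)) - 1) = 2016.28 m/s
V2 = sqrt(mu/r2) = 3812.23 m/s
dV2 = V2*(1 - sqrt(2*r1/(r1+r2))) = 1399.44 m/s
Total dV = 3416 m/s

3416 m/s


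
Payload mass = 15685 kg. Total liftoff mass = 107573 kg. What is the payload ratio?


PR = 15685 / 107573 = 0.1458

0.1458


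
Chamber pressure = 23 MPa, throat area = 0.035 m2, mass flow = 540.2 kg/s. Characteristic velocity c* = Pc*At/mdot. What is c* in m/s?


c* = 23e6 * 0.035 / 540.2 = 1490 m/s

1490 m/s


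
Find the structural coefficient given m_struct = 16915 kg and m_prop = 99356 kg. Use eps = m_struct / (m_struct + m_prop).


eps = 16915 / (16915 + 99356) = 0.1455

0.1455


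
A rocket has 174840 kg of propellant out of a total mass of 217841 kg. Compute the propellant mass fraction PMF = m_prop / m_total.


PMF = 174840 / 217841 = 0.803

0.803


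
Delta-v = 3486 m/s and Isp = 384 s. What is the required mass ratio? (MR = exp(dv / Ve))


Ve = 384 * 9.81 = 3767.04 m/s
MR = exp(3486 / 3767.04) = 2.523

2.523


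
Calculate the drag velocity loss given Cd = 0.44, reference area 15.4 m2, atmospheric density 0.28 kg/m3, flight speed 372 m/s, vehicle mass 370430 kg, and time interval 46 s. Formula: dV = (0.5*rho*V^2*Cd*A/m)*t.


D = 0.5 * 0.28 * 372^2 * 0.44 * 15.4 = 131276.6 N
a = 131276.6 / 370430 = 0.3544 m/s2
dV = 0.3544 * 46 = 16.3 m/s

16.3 m/s


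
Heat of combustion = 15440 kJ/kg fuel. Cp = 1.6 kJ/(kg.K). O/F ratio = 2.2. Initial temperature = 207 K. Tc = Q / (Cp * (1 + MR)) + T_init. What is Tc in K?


Tc = 15440 / (1.6 * (1 + 2.2)) + 207 = 3223 K

3223 K


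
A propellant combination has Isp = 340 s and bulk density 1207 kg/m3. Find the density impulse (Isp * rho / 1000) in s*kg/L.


rho*Isp = 340 * 1207 / 1000 = 410 s*kg/L

410 s*kg/L


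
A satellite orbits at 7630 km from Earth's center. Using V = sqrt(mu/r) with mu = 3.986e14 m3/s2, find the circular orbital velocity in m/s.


V = sqrt(3.986e14 / 7630000) = 7228 m/s

7228 m/s


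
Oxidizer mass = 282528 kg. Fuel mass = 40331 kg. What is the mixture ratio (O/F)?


MR = 282528 / 40331 = 7.01

7.01


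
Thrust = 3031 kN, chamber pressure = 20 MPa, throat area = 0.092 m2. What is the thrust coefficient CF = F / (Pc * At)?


CF = 3031000 / (20e6 * 0.092) = 1.65

1.65


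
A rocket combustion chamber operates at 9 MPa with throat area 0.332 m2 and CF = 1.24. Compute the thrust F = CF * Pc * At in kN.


F = 1.24 * 9e6 * 0.332 = 3.7051e+06 N = 3705.1 kN

3705.1 kN


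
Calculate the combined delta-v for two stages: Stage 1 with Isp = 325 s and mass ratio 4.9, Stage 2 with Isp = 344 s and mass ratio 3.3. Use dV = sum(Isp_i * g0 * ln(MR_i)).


dV1 = 325 * 9.81 * ln(4.9) = 5066.9 m/s
dV2 = 344 * 9.81 * ln(3.3) = 4029.1 m/s
Total dV = 5066.9 + 4029.1 = 9096.0 m/s ~ 9096 m/s

9096 m/s


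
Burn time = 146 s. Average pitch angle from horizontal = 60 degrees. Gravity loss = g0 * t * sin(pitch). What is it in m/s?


GL = 9.81 * 146 * sin(60 deg) = 1240 m/s

1240 m/s


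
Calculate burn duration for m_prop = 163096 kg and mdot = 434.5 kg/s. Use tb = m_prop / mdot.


tb = 163096 / 434.5 = 375.4 s

375.4 s


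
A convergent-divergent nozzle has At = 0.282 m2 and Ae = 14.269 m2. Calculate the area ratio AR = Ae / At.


AR = 14.269 / 0.282 = 50.6

50.6


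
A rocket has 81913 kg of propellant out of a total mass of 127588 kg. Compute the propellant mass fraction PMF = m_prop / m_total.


PMF = 81913 / 127588 = 0.642

0.642


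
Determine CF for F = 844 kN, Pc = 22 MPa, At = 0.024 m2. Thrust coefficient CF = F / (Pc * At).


CF = 844000 / (22e6 * 0.024) = 1.6

1.6


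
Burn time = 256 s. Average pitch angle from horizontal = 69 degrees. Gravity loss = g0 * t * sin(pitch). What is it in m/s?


GL = 9.81 * 256 * sin(69 deg) = 2345 m/s

2345 m/s


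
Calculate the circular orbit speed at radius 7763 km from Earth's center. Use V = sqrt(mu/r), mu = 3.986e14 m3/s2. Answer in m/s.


V = sqrt(3.986e14 / 7763000) = 7166 m/s

7166 m/s


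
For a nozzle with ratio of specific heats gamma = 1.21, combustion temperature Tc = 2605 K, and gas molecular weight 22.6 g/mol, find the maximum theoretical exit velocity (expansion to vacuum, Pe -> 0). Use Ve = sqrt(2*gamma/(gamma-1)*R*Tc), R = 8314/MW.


R = 8314 / 22.6 = 367.88 J/(kg.K)
Ve = sqrt(2 * 1.21 / (1.21 - 1) * 367.88 * 2605) = 3323 m/s

3323 m/s


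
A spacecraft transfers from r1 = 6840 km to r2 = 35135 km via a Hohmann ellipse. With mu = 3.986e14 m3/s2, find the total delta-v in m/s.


V1 = sqrt(mu/r1) = 7633.8 m/s
dV1 = V1*(sqrt(2*r2/(r1+r2)) - 1) = 2243.32 m/s
V2 = sqrt(mu/r2) = 3368.21 m/s
dV2 = V2*(1 - sqrt(2*r1/(r1+r2))) = 1445.35 m/s
Total dV = 3689 m/s

3689 m/s


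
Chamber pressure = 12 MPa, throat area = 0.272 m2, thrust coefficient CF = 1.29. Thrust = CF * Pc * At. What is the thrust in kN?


F = 1.29 * 12e6 * 0.272 = 4.2106e+06 N = 4210.6 kN

4210.6 kN


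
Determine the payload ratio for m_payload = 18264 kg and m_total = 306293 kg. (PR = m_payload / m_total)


PR = 18264 / 306293 = 0.0596

0.0596


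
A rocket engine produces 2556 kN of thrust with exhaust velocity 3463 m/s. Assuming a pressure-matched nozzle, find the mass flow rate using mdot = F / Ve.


mdot = F / Ve = 2556000 / 3463 = 738.1 kg/s

738.1 kg/s


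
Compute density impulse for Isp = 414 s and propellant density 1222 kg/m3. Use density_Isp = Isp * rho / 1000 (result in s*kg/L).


rho*Isp = 414 * 1222 / 1000 = 506 s*kg/L

506 s*kg/L


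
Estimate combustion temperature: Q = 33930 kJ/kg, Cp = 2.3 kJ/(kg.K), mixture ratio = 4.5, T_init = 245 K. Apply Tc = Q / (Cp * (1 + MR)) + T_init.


Tc = 33930 / (2.3 * (1 + 4.5)) + 245 = 2927 K

2927 K


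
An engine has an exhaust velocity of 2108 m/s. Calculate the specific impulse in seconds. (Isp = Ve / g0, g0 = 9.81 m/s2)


Isp = Ve / g0 = 2108 / 9.81 = 214.9 s

214.9 s


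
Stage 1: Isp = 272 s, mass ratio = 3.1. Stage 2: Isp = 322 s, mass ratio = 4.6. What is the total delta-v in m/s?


dV1 = 272 * 9.81 * ln(3.1) = 3018.9 m/s
dV2 = 322 * 9.81 * ln(4.6) = 4820.5 m/s
Total dV = 3018.9 + 4820.5 = 7839.4 m/s ~ 7839 m/s

7839 m/s


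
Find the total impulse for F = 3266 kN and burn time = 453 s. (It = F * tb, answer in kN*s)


It = 3266 * 453 = 1479498 kN*s

1479498 kN*s


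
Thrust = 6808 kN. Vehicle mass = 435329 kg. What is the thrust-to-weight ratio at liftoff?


TWR = 6808000 / (435329 * 9.81) = 1.59

1.59


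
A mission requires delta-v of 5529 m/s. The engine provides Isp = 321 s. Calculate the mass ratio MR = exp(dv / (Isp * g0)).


Ve = 321 * 9.81 = 3149.01 m/s
MR = exp(5529 / 3149.01) = 5.788

5.788


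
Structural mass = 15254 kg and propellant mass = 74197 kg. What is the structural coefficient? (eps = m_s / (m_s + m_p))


eps = 15254 / (15254 + 74197) = 0.1705

0.1705


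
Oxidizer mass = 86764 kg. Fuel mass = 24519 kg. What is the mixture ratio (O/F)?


MR = 86764 / 24519 = 3.54

3.54


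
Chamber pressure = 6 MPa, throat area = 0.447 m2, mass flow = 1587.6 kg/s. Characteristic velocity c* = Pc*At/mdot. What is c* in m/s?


c* = 6e6 * 0.447 / 1587.6 = 1689 m/s

1689 m/s


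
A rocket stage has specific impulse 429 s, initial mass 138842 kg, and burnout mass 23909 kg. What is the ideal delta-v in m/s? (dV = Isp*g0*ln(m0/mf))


Ve = 429 * 9.81 = 4208.49 m/s
dV = 4208.49 * ln(138842/23909) = 7403 m/s

7403 m/s


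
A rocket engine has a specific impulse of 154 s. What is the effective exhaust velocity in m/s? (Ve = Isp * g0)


Ve = Isp * g0 = 154 * 9.81 = 1510.7 m/s

1510.7 m/s


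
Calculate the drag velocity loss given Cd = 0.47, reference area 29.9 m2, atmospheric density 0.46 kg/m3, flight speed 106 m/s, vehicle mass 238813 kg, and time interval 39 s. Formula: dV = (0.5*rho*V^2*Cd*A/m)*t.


D = 0.5 * 0.46 * 106^2 * 0.47 * 29.9 = 36316.89 N
a = 36316.89 / 238813 = 0.1521 m/s2
dV = 0.1521 * 39 = 5.9 m/s

5.9 m/s


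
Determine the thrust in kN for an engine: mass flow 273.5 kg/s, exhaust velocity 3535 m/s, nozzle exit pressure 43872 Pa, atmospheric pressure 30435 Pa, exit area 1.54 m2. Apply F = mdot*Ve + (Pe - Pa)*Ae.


F = 273.5 * 3535 + (43872 - 30435) * 1.54 = 987515.0 N = 987.5 kN

987.5 kN


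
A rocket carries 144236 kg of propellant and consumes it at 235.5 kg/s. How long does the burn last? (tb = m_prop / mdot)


tb = 144236 / 235.5 = 612.5 s

612.5 s


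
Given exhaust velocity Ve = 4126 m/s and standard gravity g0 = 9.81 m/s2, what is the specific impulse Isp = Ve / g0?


Isp = Ve / g0 = 4126 / 9.81 = 420.6 s

420.6 s


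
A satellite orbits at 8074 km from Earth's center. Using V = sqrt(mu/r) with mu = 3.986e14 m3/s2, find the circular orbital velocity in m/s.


V = sqrt(3.986e14 / 8074000) = 7026 m/s

7026 m/s


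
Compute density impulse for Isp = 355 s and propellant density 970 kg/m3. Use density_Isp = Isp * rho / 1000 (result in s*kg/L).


rho*Isp = 355 * 970 / 1000 = 344 s*kg/L

344 s*kg/L


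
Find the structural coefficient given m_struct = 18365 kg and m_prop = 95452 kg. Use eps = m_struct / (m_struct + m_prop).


eps = 18365 / (18365 + 95452) = 0.1614

0.1614


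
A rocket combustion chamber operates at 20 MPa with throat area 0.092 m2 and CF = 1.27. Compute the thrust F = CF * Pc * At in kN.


F = 1.27 * 20e6 * 0.092 = 2.3368e+06 N = 2336.8 kN

2336.8 kN


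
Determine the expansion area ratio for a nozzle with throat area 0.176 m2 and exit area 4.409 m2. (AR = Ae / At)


AR = 4.409 / 0.176 = 25.1

25.1


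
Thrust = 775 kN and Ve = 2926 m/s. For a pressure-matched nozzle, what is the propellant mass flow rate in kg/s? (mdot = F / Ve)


mdot = F / Ve = 775000 / 2926 = 264.9 kg/s

264.9 kg/s


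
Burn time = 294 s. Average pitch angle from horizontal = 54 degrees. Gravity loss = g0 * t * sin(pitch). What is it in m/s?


GL = 9.81 * 294 * sin(54 deg) = 2333 m/s

2333 m/s


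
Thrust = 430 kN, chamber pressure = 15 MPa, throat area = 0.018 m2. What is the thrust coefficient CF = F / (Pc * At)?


CF = 430000 / (15e6 * 0.018) = 1.59

1.59


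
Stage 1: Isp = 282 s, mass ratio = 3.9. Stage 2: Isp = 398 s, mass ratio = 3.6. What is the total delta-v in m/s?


dV1 = 282 * 9.81 * ln(3.9) = 3765.0 m/s
dV2 = 398 * 9.81 * ln(3.6) = 5001.3 m/s
Total dV = 3765.0 + 5001.3 = 8766.3 m/s ~ 8766 m/s

8766 m/s


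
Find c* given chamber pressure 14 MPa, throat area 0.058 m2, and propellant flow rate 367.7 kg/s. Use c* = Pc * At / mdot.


c* = 14e6 * 0.058 / 367.7 = 2208 m/s

2208 m/s


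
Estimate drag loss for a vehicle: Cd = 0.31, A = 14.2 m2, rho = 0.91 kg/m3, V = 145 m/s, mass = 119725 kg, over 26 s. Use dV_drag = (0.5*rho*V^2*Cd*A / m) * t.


D = 0.5 * 0.91 * 145^2 * 0.31 * 14.2 = 42111.18 N
a = 42111.18 / 119725 = 0.3517 m/s2
dV = 0.3517 * 26 = 9.1 m/s

9.1 m/s


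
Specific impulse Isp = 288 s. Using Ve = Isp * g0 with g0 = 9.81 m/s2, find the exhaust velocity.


Ve = Isp * g0 = 288 * 9.81 = 2825.3 m/s

2825.3 m/s


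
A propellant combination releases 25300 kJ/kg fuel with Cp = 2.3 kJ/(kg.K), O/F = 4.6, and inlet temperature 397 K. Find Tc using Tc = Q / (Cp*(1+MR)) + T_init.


Tc = 25300 / (2.3 * (1 + 4.6)) + 397 = 2361 K

2361 K
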